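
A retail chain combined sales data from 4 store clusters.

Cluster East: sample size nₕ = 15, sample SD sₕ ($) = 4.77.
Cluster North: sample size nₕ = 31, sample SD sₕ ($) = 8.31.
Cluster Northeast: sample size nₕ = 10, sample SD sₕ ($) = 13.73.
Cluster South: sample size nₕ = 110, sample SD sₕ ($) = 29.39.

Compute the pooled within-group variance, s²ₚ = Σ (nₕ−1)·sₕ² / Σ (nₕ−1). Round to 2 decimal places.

East: (15−1)·4.77² = 14·22.7529 = 318.5406
North: (31−1)·8.31² = 30·69.0561 = 2071.683
Northeast: (10−1)·13.73² = 9·188.5129 = 1696.6161
South: (110−1)·29.39² = 109·863.7721 = 94151.1589
Numerator = 98237.9986; denominator = Σ(nₕ−1) = 162.
s²ₚ = 98237.9986/162 = 606.4074... → 606.41.

606.41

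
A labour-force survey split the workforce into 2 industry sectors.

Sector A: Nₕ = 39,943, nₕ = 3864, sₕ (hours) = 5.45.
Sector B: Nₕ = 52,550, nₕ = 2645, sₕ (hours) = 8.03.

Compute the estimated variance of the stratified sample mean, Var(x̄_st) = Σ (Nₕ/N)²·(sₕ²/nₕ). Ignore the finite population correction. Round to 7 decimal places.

N = 92493; Wₕ = Nₕ/N.
sector A: (39943/92493)²·5.45²/3864 = 0.0014335720
sector B: (52550/92493)²·8.03²/2645 = 0.0078692460
Sum = 0.0093028180 → 0.0093028.

0.0093028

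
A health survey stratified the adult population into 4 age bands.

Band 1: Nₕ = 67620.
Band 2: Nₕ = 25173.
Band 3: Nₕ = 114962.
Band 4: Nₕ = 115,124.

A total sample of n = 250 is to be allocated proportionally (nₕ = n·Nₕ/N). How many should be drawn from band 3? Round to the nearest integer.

89

Share of band 3 = 114962/322879 = 0.35605.
Allocate 250 × 0.35605 = 89.013... → 89.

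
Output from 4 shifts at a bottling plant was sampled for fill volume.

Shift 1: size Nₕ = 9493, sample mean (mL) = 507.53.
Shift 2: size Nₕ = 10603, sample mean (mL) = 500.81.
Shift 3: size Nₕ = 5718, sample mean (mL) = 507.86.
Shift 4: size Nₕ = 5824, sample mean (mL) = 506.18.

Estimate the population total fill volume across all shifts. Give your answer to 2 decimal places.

15980006.52

Population total = Σ Nₕ·x̄ₕ (each stratum's size times its mean).
9493·507.53 + 10603·500.81 + 5718·507.86 + 5824·506.18 = 4817982.29 + 5310088.43 + 2903943.48 + 2947992.32 = 15980006.52.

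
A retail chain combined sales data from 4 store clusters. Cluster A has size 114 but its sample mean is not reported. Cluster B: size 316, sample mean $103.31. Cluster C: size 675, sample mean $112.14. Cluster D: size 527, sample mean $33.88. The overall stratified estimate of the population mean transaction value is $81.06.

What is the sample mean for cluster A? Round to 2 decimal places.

N = 114 + 316 + 675 + 527 = 1632.
Overall total = μ·N = 81.06·1632 = 132289.92.
Subtract the known strata: 316·103.31 + 675·112.14 + 527·33.88 = 126195.22.
Remaining total for cluster A: 132289.92 − 126195.22 = 6094.7.
Divide by its size: 6094.7 / 114 = 53.4623... → 53.46.

53.46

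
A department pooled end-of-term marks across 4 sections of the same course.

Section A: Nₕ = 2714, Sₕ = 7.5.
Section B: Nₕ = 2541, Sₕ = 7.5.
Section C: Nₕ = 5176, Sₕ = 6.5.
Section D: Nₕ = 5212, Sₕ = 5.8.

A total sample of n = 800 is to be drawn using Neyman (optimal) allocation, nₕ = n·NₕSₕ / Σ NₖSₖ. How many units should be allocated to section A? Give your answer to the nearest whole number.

Σ NₕSₕ = 2714·7.5 + 2541·7.5 + 5176·6.5 + 5212·5.8 = 103286.1.
Share for A: 20355/103286.1 = 0.19707.
n_A = 800 × 0.19707 = 157.659... → 158.

158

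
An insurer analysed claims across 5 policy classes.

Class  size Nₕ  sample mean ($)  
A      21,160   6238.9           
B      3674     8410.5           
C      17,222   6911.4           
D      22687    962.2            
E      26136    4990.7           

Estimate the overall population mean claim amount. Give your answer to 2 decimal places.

4777.89

N = 90879; weights Wₕ = Nₕ/N = (0.2328, 0.0404, 0.1895, 0.2496, 0.2876).
x̄_st = Σ Wₕ·x̄ₕ = 0.2328·6238.9 + 0.0404·8410.5 + 0.1895·6911.4 + 0.2496·962.2 + 0.2876·4990.7 ≈ 4777.8893...
→ 4777.89.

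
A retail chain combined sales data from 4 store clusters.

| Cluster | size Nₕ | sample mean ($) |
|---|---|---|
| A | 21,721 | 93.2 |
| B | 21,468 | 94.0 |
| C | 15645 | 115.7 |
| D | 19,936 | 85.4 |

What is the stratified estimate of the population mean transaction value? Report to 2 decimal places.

N = 78770; weights Wₕ = Nₕ/N = (0.2758, 0.2725, 0.1986, 0.2531).
x̄_st = Σ Wₕ·x̄ₕ = 0.2758·93.2 + 0.2725·94.0 + 0.1986·115.7 + 0.2531·85.4 ≈ 95.9128...
→ 95.91.

95.91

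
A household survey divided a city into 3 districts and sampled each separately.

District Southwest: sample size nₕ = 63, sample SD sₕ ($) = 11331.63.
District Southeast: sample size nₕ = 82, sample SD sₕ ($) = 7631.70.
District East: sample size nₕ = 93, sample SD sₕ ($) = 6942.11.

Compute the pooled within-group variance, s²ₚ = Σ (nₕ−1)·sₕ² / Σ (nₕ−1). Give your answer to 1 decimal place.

72819482.6

Southwest: (63−1)·11331.63² = 62·128405838.4569 = 7961161984.3278
Southeast: (82−1)·7631.70² = 81·58242844.89 = 4717670436.09
East: (93−1)·6942.11² = 92·48192891.2521 = 4433745995.1932
Numerator = 17112578415.611; denominator = Σ(nₕ−1) = 235.
s²ₚ = 17112578415.611/235 = 72819482.620... → 72819482.6.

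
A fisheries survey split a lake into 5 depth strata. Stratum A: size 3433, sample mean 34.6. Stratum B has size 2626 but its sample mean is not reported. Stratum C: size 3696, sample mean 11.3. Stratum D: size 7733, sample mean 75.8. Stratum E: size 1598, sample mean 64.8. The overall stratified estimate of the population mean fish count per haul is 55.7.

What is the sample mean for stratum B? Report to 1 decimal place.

81.0

Σ Nₕx̄ₕ = N·μ, so 2626·x̄_B = 19086·55.7 − (3433·34.6 + 3696·11.3 + 7733·75.8 + 1598·64.8).
= 1063090.2 − 850258.4 = 212831.8.
x̄_B = 212831.8 / 2626 = 81.048... → 81.0.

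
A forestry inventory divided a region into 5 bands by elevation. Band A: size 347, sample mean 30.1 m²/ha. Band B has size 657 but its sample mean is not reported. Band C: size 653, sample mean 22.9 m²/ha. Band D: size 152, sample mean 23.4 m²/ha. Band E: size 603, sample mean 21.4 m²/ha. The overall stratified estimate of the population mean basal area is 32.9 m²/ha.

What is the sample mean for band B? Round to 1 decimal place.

Σ Nₕx̄ₕ = N·μ, so 657·x̄_B = 2412·32.9 − (347·30.1 + 653·22.9 + 152·23.4 + 603·21.4).
= 79354.8 − 41859.4 = 37495.4.
x̄_B = 37495.4 / 657 = 57.071... → 57.1.

57.1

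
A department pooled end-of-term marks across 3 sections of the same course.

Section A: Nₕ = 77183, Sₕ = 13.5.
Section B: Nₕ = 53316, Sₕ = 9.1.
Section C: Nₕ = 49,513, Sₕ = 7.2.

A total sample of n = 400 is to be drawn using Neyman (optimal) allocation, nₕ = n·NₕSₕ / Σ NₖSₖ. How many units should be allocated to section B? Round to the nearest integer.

A: NₕSₕ = 77183·13.5 = 1041970.5
B: NₕSₕ = 53316·9.1 = 485175.6
C: NₕSₕ = 49513·7.2 = 356493.6
Σ NₕSₕ = 1883639.7.
n_B = 400·485175.6/1883639.7 = 103.029... → 103.

103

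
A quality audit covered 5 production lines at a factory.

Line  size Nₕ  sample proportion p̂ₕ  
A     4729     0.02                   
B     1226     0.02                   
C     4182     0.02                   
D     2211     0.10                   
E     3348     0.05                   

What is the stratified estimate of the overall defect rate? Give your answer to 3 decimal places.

Wₕ = Nₕ/N with N = 15696: 0.3013, 0.0781, 0.2664, 0.1409, 0.2133.
p̂_st = 0.3013·0.02 + 0.0781·0.02 + 0.2664·0.02 + 0.1409·0.10 + 0.2133·0.05 ≈ 0.03767... → 0.038.

0.038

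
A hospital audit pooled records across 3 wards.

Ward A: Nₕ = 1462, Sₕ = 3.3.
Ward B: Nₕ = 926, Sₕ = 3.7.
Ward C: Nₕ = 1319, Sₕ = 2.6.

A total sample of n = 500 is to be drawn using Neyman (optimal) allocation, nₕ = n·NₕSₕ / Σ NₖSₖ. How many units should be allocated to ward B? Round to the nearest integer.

147

A: NₕSₕ = 1462·3.3 = 4824.6
B: NₕSₕ = 926·3.7 = 3426.2
C: NₕSₕ = 1319·2.6 = 3429.4
Σ NₕSₕ = 11680.2.
n_B = 500·3426.2/11680.2 = 146.667... → 147.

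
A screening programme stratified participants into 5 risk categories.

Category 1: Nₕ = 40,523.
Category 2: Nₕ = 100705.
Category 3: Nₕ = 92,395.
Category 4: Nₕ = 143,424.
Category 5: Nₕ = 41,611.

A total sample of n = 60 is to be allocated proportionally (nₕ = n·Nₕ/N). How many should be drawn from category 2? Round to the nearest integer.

14

N = 40523 + 100705 + 92395 + 143424 + 41611 = 418658.
n_2 = 60·100705/418658 = 14.433... → 14.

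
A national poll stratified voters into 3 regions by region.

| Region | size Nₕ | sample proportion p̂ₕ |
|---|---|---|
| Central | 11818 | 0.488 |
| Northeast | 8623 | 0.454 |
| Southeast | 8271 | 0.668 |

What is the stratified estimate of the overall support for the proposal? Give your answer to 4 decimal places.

N = 11818 + 8623 + 8271 = 28712.
Overall proportion = Σ (Nₕ/N)·p̂ₕ.
Σ Nₕp̂ₕ = 5767.184 + 3914.842 + 5525.028 = 15207.054.
15207.054 / 28712 = 0.529641... → 0.5296.

0.5296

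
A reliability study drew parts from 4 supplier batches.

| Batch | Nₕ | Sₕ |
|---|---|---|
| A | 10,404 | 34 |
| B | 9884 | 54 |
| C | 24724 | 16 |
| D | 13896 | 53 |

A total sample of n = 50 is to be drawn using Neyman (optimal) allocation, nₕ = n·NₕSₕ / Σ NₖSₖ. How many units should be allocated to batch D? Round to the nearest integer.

Σ NₕSₕ = 10404·34 + 9884·54 + 24724·16 + 13896·53 = 2019544.
Share for D: 736488/2019544 = 0.36468.
n_D = 50 × 0.36468 = 18.234... → 18.

18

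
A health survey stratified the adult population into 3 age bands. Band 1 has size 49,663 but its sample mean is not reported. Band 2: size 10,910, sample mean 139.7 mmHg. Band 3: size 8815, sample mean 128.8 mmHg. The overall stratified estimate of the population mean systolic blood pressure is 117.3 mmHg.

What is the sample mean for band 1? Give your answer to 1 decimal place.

110.3

N = 49663 + 10910 + 8815 = 69388.
Overall total = μ·N = 117.3·69388 = 8139212.4.
Subtract the known strata: 10910·139.7 + 8815·128.8 = 2659499.
Remaining total for band 1: 8139212.4 − 2659499 = 5479713.4.
Divide by its size: 5479713.4 / 49663 = 110.338... → 110.3.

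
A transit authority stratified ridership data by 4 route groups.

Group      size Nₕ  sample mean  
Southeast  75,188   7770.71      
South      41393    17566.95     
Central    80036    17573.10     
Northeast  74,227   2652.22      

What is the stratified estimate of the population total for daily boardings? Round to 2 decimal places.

Southeast: 75188·7770.71 = 584264143.48
South: 41393·17566.95 = 727148761.35
Central: 80036·17573.10 = 1406480631.6
Northeast: 74227·2652.22 = 196866333.94
τ̂ = Σ Nₕx̄ₕ = 2914759870.37.

2914759870.37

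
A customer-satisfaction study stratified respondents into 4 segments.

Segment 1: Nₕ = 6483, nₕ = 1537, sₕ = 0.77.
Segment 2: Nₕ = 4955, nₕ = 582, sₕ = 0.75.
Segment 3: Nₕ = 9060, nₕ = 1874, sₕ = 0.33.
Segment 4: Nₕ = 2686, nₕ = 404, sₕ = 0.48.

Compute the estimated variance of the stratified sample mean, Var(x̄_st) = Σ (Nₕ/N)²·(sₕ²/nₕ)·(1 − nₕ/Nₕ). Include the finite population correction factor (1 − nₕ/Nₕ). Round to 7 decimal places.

N = 23184; Wₕ = Nₕ/N.
segment 1: (6483/23184)²·0.77²/1537·(1 − 1537/6483) = 0.0000230124
segment 2: (4955/23184)²·0.75²/582·(1 − 582/4955) = 0.0000389624
segment 3: (9060/23184)²·0.33²/1874·(1 − 1874/9060) = 0.0000070388
segment 4: (2686/23184)²·0.48²/404·(1 − 404/2686) = 0.0000065035
Sum = 0.0000755170 → 0.0000755.

0.0000755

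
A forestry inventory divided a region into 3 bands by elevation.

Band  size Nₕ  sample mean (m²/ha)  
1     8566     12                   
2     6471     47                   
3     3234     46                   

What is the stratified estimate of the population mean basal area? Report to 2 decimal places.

30.41

x̄_st = (Σ Nₕx̄ₕ) / (Σ Nₕ) = (8566·12 + 6471·47 + 3234·46) / 18271
= 555693 / 18271 = 30.4139... → 30.41.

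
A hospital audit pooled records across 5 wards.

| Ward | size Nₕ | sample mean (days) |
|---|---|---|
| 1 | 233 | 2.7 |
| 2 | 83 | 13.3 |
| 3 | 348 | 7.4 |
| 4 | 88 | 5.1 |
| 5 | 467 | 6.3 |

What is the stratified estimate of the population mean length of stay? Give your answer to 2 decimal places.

6.32

N = 1219; weights Wₕ = Nₕ/N = (0.1911, 0.0681, 0.2855, 0.0722, 0.3831).
x̄_st = Σ Wₕ·x̄ₕ = 0.1911·2.7 + 0.0681·13.3 + 0.2855·7.4 + 0.0722·5.1 + 0.3831·6.3 ≈ 6.3159...
→ 6.32.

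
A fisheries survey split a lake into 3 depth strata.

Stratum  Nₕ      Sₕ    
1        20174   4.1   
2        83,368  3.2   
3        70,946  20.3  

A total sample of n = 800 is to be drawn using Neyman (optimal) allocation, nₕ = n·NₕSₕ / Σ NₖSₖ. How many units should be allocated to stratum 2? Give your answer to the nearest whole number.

1: NₕSₕ = 20174·4.1 = 82713.4
2: NₕSₕ = 83368·3.2 = 266777.6
3: NₕSₕ = 70946·20.3 = 1440203.8
Σ NₕSₕ = 1789694.8.
n_2 = 800·266777.6/1789694.8 = 119.251... → 119.

119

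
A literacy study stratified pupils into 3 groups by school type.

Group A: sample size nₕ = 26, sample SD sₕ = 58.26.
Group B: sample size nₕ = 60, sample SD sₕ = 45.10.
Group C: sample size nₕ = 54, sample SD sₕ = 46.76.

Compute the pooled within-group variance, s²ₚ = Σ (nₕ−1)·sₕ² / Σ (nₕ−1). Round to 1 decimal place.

2341.2

A: (26−1)·58.26² = 25·3394.2276 = 84855.69
B: (60−1)·45.10² = 59·2034.01 = 120006.59
C: (54−1)·46.76² = 53·2186.4976 = 115884.3728
Numerator = 320746.6528; denominator = Σ(nₕ−1) = 137.
s²ₚ = 320746.6528/137 = 2341.216... → 2341.2.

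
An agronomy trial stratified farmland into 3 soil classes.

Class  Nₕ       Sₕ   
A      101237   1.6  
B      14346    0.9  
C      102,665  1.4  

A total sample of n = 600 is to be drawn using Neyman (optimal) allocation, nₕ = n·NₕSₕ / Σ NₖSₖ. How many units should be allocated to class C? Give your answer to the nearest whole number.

271

Σ NₕSₕ = 101237·1.6 + 14346·0.9 + 102665·1.4 = 318621.6.
Share for C: 143731/318621.6 = 0.45110.
n_C = 600 × 0.45110 = 270.661... → 271.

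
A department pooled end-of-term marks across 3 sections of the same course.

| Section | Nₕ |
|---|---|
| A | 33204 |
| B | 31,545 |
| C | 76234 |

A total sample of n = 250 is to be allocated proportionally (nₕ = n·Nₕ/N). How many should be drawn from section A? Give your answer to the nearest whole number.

Share of section A = 33204/140983 = 0.23552.
Allocate 250 × 0.23552 = 58.879... → 59.

59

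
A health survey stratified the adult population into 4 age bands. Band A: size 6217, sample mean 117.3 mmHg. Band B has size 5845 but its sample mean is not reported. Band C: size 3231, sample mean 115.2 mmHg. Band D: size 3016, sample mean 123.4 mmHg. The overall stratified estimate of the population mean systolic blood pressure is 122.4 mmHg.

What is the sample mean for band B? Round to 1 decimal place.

131.3

N = 6217 + 5845 + 3231 + 3016 = 18309.
Overall total = μ·N = 122.4·18309 = 2241021.6.
Subtract the known strata: 6217·117.3 + 3231·115.2 + 3016·123.4 = 1473639.7.
Remaining total for band B: 2241021.6 − 1473639.7 = 767381.9.
Divide by its size: 767381.9 / 5845 = 131.289... → 131.3.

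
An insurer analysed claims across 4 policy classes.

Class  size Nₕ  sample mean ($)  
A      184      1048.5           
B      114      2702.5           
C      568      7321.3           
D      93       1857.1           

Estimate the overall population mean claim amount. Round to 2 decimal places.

5038.81

N = 959; weights Wₕ = Nₕ/N = (0.1919, 0.1189, 0.5923, 0.0970).
x̄_st = Σ Wₕ·x̄ₕ = 0.1919·1048.5 + 0.1189·2702.5 + 0.5923·7321.3 + 0.0970·1857.1 ≈ 5038.8089...
→ 5038.81.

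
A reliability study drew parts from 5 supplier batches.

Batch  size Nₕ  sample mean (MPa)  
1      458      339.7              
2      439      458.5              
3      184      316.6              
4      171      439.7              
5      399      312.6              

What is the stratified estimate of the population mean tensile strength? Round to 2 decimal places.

N = 458 + 439 + 184 + 171 + 399 = 1651.
Overall mean = Σ (Nₕ/N)·x̄ₕ — weight by population share, not a simple average.
Σ Nₕx̄ₕ = 458·339.7 + 439·458.5 + 184·316.6 + 171·439.7 + 399·312.6 = 155582.6 + 201281.5 + 58254.4 + 75188.7 + 124727.4 = 615034.6.
Divide by N: 615034.6 / 1651 = 372.5225... → 372.52.

372.52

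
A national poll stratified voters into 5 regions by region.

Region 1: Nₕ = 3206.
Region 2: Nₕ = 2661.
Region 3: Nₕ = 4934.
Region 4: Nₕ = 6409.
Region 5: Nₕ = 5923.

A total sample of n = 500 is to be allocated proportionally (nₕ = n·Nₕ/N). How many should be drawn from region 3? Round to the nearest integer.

107

N = 3206 + 2661 + 4934 + 6409 + 5923 = 23133.
n_3 = 500·4934/23133 = 106.644... → 107.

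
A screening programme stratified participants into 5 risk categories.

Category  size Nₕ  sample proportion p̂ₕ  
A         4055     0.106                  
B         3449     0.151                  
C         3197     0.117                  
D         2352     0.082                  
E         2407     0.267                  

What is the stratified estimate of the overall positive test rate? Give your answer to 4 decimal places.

0.1397

N = 4055 + 3449 + 3197 + 2352 + 2407 = 15460.
Overall proportion = Σ (Nₕ/N)·p̂ₕ.
Σ Nₕp̂ₕ = 429.83 + 520.799 + 374.049 + 192.864 + 642.669 = 2160.211.
2160.211 / 15460 = 0.139729... → 0.1397.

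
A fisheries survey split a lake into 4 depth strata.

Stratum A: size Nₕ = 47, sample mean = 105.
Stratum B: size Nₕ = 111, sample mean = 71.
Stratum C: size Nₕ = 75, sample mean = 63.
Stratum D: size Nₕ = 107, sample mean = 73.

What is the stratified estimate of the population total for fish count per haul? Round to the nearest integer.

25352

Population total = Σ Nₕ·x̄ₕ (each stratum's size times its mean).
47·105 + 111·71 + 75·63 + 107·73 = 4935 + 7881 + 4725 + 7811 = 25352.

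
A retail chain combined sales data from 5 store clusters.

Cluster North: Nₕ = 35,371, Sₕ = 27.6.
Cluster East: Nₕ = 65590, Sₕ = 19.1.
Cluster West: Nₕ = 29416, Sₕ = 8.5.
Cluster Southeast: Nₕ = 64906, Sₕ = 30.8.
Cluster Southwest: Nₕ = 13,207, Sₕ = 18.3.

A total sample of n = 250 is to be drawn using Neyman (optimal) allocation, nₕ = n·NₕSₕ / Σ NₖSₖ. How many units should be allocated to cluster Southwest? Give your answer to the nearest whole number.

North: NₕSₕ = 35371·27.6 = 976239.6
East: NₕSₕ = 65590·19.1 = 1252769
West: NₕSₕ = 29416·8.5 = 250036
Southeast: NₕSₕ = 64906·30.8 = 1999104.8
Southwest: NₕSₕ = 13207·18.3 = 241688.1
Σ NₕSₕ = 4719837.5.
n_Southwest = 250·241688.1/4719837.5 = 12.802... → 13.

13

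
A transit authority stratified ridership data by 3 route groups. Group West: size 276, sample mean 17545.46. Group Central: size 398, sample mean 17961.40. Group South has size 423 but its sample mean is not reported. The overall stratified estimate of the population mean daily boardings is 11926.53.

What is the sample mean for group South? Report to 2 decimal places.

Σ Nₕx̄ₕ = N·μ, so 423·x̄_South = 1097·11926.53 − (276·17545.46 + 398·17961.40).
= 13083403.41 − 11991184.16 = 1092219.25.
x̄_South = 1092219.25 / 423 = 2582.0786... → 2582.08.

2582.08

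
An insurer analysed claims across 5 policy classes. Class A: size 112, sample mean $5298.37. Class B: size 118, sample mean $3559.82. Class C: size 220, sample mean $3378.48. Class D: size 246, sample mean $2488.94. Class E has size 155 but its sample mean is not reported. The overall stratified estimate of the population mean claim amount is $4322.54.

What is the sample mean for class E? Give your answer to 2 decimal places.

N = 112 + 118 + 220 + 246 + 155 = 851.
Overall total = μ·N = 4322.54·851 = 3678481.54.
Subtract the known strata: 112·5298.37 + 118·3559.82 + 220·3378.48 + 246·2488.94 = 2369021.04.
Remaining total for class E: 3678481.54 − 2369021.04 = 1309460.5.
Divide by its size: 1309460.5 / 155 = 8448.1323... → 8448.13.

8448.13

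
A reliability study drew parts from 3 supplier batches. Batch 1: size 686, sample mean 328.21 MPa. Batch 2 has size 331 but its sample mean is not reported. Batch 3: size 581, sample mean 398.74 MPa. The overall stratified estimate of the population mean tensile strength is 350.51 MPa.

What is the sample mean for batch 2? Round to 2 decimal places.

Σ Nₕx̄ₕ = N·μ, so 331·x̄_2 = 1598·350.51 − (686·328.21 + 581·398.74).
= 560114.98 − 456820 = 103294.98.
x̄_2 = 103294.98 / 331 = 312.0694... → 312.07.

312.07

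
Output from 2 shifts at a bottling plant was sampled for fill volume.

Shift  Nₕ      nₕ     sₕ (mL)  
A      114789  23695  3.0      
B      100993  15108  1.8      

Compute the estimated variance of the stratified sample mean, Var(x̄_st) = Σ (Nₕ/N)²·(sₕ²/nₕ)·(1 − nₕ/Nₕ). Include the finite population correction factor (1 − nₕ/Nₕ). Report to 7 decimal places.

N = 215782; Wₕ = Nₕ/N.
shift A: (114789/215782)²·3.0²/23695·(1 − 23695/114789) = 0.0000852993
shift B: (100993/215782)²·1.8²/15108·(1 − 15108/100993) = 0.0000399499
Sum = 0.0001252492 → 0.0001252.

0.0001252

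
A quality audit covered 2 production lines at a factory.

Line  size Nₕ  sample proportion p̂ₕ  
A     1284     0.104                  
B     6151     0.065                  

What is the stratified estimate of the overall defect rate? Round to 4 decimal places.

0.0717

N = 1284 + 6151 = 7435.
Overall proportion = Σ (Nₕ/N)·p̂ₕ.
Σ Nₕp̂ₕ = 133.536 + 399.815 = 533.351.
533.351 / 7435 = 0.071735... → 0.0717.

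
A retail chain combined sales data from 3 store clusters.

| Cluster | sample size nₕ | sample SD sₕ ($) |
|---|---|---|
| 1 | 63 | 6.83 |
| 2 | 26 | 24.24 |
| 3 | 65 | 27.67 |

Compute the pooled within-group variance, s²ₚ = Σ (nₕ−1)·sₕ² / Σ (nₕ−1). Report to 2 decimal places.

Degrees of freedom: 62 + 25 + 64 = 151.
Σ(nₕ−1)sₕ² = 62·46.6489 + 25·587.5776 + 64·765.6289 = 66581.9214.
s²ₚ = 66581.9214 / 151 = 440.9399... → 440.94.

440.94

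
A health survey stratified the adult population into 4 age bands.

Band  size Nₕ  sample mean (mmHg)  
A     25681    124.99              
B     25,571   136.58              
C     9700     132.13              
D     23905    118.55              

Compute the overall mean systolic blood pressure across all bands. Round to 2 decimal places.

127.48

N = 84857; weights Wₕ = Nₕ/N = (0.3026, 0.3013, 0.1143, 0.2817).
x̄_st = Σ Wₕ·x̄ₕ = 0.3026·124.99 + 0.3013·136.58 + 0.1143·132.13 + 0.2817·118.55 ≈ 127.4845...
→ 127.48.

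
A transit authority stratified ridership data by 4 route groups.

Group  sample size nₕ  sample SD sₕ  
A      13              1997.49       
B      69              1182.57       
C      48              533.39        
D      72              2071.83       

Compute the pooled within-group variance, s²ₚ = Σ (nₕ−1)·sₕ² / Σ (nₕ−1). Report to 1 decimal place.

A: (13−1)·1997.49² = 12·3989966.3001 = 47879595.6012
B: (69−1)·1182.57² = 68·1398471.8049 = 95096082.7332
C: (48−1)·533.39² = 47·284504.8921 = 13371729.9287
D: (72−1)·2071.83² = 71·4292479.5489 = 304766047.9719
Numerator = 461113456.235; denominator = Σ(nₕ−1) = 198.
s²ₚ = 461113456.235/198 = 2328855.840... → 2328855.8.

2328855.8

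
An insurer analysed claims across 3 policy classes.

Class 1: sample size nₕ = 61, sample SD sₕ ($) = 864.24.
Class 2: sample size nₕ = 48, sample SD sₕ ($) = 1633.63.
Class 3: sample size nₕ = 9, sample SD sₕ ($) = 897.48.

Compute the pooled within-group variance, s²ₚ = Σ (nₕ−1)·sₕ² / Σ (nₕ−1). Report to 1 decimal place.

1: (61−1)·864.24² = 60·746910.7776 = 44814646.656
2: (48−1)·1633.63² = 47·2668746.9769 = 125431107.9143
3: (9−1)·897.48² = 8·805470.3504 = 6443762.8032
Numerator = 176689517.3735; denominator = Σ(nₕ−1) = 115.
s²ₚ = 176689517.3735/115 = 1536430.586... → 1536430.6.

1536430.6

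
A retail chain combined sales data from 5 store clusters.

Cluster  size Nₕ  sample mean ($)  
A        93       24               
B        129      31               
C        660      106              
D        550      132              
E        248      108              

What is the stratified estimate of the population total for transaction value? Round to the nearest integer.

175575

Estimate total by summing Nₕ·x̄ₕ over strata.
93·24 + 129·31 + 660·106 + 550·132 + 248·108 = 2232 + 3999 + 69960 + 72600 + 26784 = 175575.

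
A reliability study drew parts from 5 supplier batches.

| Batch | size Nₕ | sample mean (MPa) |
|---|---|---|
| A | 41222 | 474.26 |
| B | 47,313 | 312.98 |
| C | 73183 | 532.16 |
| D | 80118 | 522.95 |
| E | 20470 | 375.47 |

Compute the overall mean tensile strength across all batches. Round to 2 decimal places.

468.49

x̄_st = (Σ Nₕx̄ₕ) / (Σ Nₕ) = (41222·474.26 + 47313·312.98 + 73183·532.16 + 80118·522.95 + 20470·375.47) / 262306
= 122886612.74 / 262306 = 468.4857... → 468.49.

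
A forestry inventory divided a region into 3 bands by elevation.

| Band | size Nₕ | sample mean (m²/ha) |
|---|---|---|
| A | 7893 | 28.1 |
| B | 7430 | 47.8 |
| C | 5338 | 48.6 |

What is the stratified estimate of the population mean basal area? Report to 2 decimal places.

x̄_st = (Σ Nₕx̄ₕ) / (Σ Nₕ) = (7893·28.1 + 7430·47.8 + 5338·48.6) / 20661
= 836374.1 / 20661 = 40.4808... → 40.48.

40.48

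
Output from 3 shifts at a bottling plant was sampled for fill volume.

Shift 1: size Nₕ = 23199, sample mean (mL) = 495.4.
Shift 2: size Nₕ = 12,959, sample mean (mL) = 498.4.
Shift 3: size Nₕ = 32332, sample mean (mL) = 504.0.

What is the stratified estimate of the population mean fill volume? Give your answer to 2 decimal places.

500.03

N = 68490; weights Wₕ = Nₕ/N = (0.3387, 0.1892, 0.4721).
x̄_st = Σ Wₕ·x̄ₕ = 0.3387·495.4 + 0.1892·498.4 + 0.4721·504.0 ≈ 500.0274...
→ 500.03.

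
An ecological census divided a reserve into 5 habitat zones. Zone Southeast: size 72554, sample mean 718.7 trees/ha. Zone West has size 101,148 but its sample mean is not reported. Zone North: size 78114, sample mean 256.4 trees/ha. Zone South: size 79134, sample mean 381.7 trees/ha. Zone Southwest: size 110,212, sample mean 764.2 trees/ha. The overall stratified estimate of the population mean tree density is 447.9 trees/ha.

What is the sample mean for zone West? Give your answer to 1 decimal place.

108.7

N = 72554 + 101148 + 78114 + 79134 + 110212 = 441162.
Overall total = μ·N = 447.9·441162 = 197596459.8.
Subtract the known strata: 72554·718.7 + 78114·256.4 + 79134·381.7 + 110212·764.2 = 186602447.6.
Remaining total for zone West: 197596459.8 − 186602447.6 = 10994012.2.
Divide by its size: 10994012.2 / 101148 = 108.692... → 108.7.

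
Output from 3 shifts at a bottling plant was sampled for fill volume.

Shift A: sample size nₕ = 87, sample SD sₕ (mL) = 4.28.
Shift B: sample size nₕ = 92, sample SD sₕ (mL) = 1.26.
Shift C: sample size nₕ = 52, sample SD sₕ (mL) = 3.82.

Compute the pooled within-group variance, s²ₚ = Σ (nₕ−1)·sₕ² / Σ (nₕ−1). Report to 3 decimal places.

Degrees of freedom: 86 + 91 + 51 = 228.
Σ(nₕ−1)sₕ² = 86·18.3184 + 91·1.5876 + 51·14.5924 = 2464.0664.
s²ₚ = 2464.0664 / 228 = 10.80731... → 10.807.

10.807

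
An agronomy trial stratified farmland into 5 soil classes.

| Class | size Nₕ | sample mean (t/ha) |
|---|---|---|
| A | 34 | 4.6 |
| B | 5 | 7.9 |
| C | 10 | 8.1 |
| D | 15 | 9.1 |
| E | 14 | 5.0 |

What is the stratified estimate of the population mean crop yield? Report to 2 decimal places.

6.20

x̄_st = (Σ Nₕx̄ₕ) / (Σ Nₕ) = (34·4.6 + 5·7.9 + 10·8.1 + 15·9.1 + 14·5.0) / 78
= 483.4 / 78 = 6.1974... → 6.20.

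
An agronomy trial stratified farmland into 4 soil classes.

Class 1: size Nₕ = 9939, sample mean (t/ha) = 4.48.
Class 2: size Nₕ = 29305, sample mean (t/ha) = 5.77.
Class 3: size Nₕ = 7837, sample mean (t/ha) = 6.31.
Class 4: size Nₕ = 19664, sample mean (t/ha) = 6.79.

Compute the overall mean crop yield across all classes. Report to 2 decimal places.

x̄_st = (Σ Nₕx̄ₕ) / (Σ Nₕ) = (9939·4.48 + 29305·5.77 + 7837·6.31 + 19664·6.79) / 66745
= 396586.6 / 66745 = 5.9418... → 5.94.

5.94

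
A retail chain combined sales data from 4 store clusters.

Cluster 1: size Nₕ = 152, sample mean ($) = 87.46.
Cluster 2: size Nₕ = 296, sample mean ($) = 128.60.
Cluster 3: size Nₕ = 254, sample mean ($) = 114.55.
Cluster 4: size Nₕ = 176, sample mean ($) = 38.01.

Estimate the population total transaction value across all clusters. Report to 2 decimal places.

Estimate total by summing Nₕ·x̄ₕ over strata.
152·87.46 + 296·128.60 + 254·114.55 + 176·38.01 = 13293.92 + 38065.6 + 29095.7 + 6689.76 = 87144.98.

87144.98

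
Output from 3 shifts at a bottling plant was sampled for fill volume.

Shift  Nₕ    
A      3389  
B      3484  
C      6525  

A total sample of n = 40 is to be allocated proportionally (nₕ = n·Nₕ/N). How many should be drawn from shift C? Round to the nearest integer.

Share of shift C = 6525/13398 = 0.48701.
Allocate 40 × 0.48701 = 19.481... → 19.

19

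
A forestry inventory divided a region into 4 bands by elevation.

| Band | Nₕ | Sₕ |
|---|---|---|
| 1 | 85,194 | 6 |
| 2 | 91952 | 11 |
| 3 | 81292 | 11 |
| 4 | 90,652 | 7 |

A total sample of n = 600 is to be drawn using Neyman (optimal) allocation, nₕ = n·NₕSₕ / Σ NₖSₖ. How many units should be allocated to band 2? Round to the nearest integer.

199

1: NₕSₕ = 85194·6 = 511164
2: NₕSₕ = 91952·11 = 1011472
3: NₕSₕ = 81292·11 = 894212
4: NₕSₕ = 90652·7 = 634564
Σ NₕSₕ = 3051412.
n_2 = 600·1011472/3051412 = 198.886... → 199.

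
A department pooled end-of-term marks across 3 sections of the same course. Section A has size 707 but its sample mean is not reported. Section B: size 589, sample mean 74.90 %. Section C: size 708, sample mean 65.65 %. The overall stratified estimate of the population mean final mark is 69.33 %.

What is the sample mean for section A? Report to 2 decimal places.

68.37

Σ Nₕx̄ₕ = N·μ, so 707·x̄_A = 2004·69.33 − (589·74.90 + 708·65.65).
= 138937.32 − 90596.3 = 48341.02.
x̄_A = 48341.02 / 707 = 68.3749... → 68.37.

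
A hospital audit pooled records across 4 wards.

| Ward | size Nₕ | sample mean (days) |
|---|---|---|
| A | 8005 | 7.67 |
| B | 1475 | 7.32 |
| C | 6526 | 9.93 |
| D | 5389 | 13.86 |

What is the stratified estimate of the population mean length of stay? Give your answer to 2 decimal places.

9.89

x̄_st = (Σ Nₕx̄ₕ) / (Σ Nₕ) = (8005·7.67 + 1475·7.32 + 6526·9.93 + 5389·13.86) / 21395
= 211690.07 / 21395 = 9.8944... → 9.89.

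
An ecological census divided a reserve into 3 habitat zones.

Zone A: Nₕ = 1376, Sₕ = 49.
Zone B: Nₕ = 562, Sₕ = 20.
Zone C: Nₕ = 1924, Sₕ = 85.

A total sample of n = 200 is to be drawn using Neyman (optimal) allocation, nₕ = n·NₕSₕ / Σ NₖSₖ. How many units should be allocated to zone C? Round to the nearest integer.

135

A: NₕSₕ = 1376·49 = 67424
B: NₕSₕ = 562·20 = 11240
C: NₕSₕ = 1924·85 = 163540
Σ NₕSₕ = 242204.
n_C = 200·163540/242204 = 135.043... → 135.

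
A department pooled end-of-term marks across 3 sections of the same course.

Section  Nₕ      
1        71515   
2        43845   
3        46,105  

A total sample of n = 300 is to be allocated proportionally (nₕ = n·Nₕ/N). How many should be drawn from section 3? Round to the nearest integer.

Share of section 3 = 46105/161465 = 0.28554.
Allocate 300 × 0.28554 = 85.663... → 86.

86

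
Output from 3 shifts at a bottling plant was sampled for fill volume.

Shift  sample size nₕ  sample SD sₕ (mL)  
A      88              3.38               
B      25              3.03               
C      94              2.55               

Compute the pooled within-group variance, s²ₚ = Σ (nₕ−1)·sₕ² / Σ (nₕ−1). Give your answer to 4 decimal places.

8.9167

Degrees of freedom: 87 + 24 + 93 = 204.
Σ(nₕ−1)sₕ² = 87·11.4244 + 24·9.1809 + 93·6.5025 = 1818.9969.
s²ₚ = 1818.9969 / 204 = 8.916651... → 8.9167.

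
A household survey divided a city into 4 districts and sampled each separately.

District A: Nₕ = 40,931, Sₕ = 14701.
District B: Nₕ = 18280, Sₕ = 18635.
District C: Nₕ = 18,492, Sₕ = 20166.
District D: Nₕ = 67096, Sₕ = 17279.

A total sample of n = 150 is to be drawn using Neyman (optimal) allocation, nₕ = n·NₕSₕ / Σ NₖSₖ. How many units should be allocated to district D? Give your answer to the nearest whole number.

Σ NₕSₕ = 40931·14701 + 18280·18635 + 18492·20166 + 67096·17279 = 2474635887.
Share for D: 1159351784/2474635887 = 0.46849.
n_D = 150 × 0.46849 = 70.274... → 70.

70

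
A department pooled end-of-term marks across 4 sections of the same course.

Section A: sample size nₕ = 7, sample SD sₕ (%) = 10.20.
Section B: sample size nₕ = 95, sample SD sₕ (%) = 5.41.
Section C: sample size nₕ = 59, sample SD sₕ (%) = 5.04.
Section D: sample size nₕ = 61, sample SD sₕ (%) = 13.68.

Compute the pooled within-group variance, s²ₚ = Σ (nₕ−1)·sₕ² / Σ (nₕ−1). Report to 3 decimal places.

73.749

Degrees of freedom: 6 + 94 + 58 + 60 = 218.
Σ(nₕ−1)sₕ² = 6·104.04 + 94·29.2681 + 58·25.4016 + 60·187.1424 = 16077.2782.
s²ₚ = 16077.2782 / 218 = 73.74898... → 73.749.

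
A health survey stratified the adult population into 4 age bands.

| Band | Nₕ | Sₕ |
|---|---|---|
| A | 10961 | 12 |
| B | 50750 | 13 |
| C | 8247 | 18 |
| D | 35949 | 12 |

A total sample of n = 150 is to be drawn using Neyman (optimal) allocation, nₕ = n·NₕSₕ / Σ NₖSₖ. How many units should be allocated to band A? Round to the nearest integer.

A: NₕSₕ = 10961·12 = 131532
B: NₕSₕ = 50750·13 = 659750
C: NₕSₕ = 8247·18 = 148446
D: NₕSₕ = 35949·12 = 431388
Σ NₕSₕ = 1371116.
n_A = 150·131532/1371116 = 14.390... → 14.

14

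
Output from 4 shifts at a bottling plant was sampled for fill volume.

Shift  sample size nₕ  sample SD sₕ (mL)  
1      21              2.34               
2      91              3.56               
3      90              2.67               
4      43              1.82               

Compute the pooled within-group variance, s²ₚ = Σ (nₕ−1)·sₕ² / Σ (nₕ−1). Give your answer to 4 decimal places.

Degrees of freedom: 20 + 90 + 89 + 42 = 241.
Σ(nₕ−1)sₕ² = 20·5.4756 + 90·12.6736 + 89·7.1289 + 42·3.3124 = 2023.7289.
s²ₚ = 2023.7289 / 241 = 8.397215... → 8.3972.

8.3972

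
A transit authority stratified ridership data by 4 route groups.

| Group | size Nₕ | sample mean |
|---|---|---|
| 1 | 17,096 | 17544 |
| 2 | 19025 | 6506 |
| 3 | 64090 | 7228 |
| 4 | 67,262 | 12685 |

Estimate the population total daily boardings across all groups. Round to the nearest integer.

1: 17096·17544 = 299932224
2: 19025·6506 = 123776650
3: 64090·7228 = 463242520
4: 67262·12685 = 853218470
τ̂ = Σ Nₕx̄ₕ = 1740169864.

1740169864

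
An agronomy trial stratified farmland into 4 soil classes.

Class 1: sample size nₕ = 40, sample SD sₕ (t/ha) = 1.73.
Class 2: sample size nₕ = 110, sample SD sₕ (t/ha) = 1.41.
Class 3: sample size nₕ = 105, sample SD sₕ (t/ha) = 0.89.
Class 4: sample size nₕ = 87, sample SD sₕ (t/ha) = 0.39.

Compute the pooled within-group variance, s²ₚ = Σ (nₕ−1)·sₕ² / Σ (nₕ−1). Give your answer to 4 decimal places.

1.2689

Degrees of freedom: 39 + 109 + 104 + 86 = 338.
Σ(nₕ−1)sₕ² = 39·2.9929 + 109·1.9881 + 104·0.7921 + 86·0.1521 = 428.885.
s²ₚ = 428.885 / 338 = 1.268891... → 1.2689.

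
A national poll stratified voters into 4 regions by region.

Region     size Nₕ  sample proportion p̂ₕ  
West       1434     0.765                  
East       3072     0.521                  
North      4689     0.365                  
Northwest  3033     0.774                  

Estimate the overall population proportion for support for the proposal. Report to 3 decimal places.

Wₕ = Nₕ/N with N = 12228: 0.1173, 0.2512, 0.3835, 0.2480.
p̂_st = 0.1173·0.765 + 0.2512·0.521 + 0.3835·0.365 + 0.2480·0.774 ≈ 0.55255... → 0.553.

0.553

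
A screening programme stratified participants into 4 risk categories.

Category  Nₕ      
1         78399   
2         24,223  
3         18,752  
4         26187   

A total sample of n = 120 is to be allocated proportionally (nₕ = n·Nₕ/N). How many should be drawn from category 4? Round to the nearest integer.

Share of category 4 = 26187/147561 = 0.17747.
Allocate 120 × 0.17747 = 21.296... → 21.

21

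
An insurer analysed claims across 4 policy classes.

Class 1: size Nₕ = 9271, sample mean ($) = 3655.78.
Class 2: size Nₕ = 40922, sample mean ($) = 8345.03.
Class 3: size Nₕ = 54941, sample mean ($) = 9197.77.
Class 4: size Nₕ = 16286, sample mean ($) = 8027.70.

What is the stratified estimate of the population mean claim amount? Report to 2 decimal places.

N = 9271 + 40922 + 54941 + 16286 = 121420.
Overall mean = Σ (Nₕ/N)·x̄ₕ — weight by population share, not a simple average.
Σ Nₕx̄ₕ = 9271·3655.78 + 40922·8345.03 + 54941·9197.77 + 16286·8027.70 = 33892736.38 + 341495317.66 + 505334681.57 + 130739122.2 = 1011461857.81.
Divide by N: 1011461857.81 / 121420 = 8330.2739... → 8330.27.

8330.27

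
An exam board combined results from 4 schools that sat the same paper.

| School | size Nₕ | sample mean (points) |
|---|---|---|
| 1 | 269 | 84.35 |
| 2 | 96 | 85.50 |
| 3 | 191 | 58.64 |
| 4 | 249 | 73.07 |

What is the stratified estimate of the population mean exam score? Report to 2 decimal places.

x̄_st = (Σ Nₕx̄ₕ) / (Σ Nₕ) = (269·84.35 + 96·85.50 + 191·58.64 + 249·73.07) / 805
= 60292.82 / 805 = 74.8979... → 74.90.

74.90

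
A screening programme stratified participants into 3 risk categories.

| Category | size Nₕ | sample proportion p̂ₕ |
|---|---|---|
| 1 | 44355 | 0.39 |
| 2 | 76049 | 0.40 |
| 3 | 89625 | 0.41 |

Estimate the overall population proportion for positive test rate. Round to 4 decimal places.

Wₕ = Nₕ/N with N = 210029: 0.2112, 0.3621, 0.4267.
p̂_st = 0.2112·0.39 + 0.3621·0.40 + 0.4267·0.41 ≈ 0.402155... → 0.4022.

0.4022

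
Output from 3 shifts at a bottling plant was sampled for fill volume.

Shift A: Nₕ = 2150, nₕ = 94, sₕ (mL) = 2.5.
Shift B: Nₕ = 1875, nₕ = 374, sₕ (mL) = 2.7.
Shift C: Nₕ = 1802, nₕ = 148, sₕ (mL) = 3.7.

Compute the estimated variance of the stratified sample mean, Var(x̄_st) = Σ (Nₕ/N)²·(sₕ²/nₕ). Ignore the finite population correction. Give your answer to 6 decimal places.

0.019916

N = 5827. Term for each stratum: Wₕ²sₕ²/nₕ.
Var(x̄_st) = 0.009051885 + 0.002018220 + 0.008846292 = 0.019916397 → 0.019916.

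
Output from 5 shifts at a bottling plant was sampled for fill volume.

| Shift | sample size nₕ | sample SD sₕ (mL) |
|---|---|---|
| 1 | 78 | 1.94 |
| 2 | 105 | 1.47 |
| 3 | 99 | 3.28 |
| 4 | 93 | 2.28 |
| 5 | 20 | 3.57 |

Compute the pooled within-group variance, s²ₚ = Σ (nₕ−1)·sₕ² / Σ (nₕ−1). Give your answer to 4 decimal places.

1: (78−1)·1.94² = 77·3.7636 = 289.7972
2: (105−1)·1.47² = 104·2.1609 = 224.7336
3: (99−1)·3.28² = 98·10.7584 = 1054.3232
4: (93−1)·2.28² = 92·5.1984 = 478.2528
5: (20−1)·3.57² = 19·12.7449 = 242.1531
Numerator = 2289.2599; denominator = Σ(nₕ−1) = 390.
s²ₚ = 2289.2599/390 = 5.869897... → 5.8699.

5.8699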